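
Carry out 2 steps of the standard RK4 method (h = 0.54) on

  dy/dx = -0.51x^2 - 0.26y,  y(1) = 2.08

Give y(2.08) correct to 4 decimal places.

RK4: k1 = f(x_n, y_n); k2 = f(x_n + h/2, y_n + (h/2)·k1); k3 = f(x_n + h/2, y_n + (h/2)·k2); k4 = f(x_n + h, y_n + h·k3); y_{n+1} = y_n + (h/6)·(k1 + 2k2 + 2k3 + k4).
x=1.000000, y=2.080000:
  k1 = f(1.000000, 2.080000) = -1.050800
  k2 = f(1.270000, 1.796284) = -1.289613
  k3 = f(1.270000, 1.731805) = -1.272848
  k4 = f(1.540000, 1.392662) = -1.571608
  y ← 2.080000 + (0.54/6)·(k1 + 2k2 + 2k3 + k4) = 1.382740
x=1.540000, y=1.382740:
  k1 = f(1.540000, 1.382740) = -1.569028
  k2 = f(1.810000, 0.959103) = -1.920178
  k3 = f(1.810000, 0.864292) = -1.895527
  k4 = f(2.080000, 0.359156) = -2.299844
  y ← 1.382740 + (0.54/6)·(k1 + 2k2 + 2k3 + k4) = 0.347715
y(2.08) ≈ 0.3477

0.3477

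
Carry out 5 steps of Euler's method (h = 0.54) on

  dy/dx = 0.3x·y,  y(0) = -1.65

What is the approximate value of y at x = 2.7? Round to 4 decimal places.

-3.5929

Euler: y_{n+1} = y_n + h·f(x_n, y_n).
x=0.000000, y=-1.650000: f=0.000000 → y ← -1.650000 + 0.54·0.000000 = -1.650000
x=0.540000, y=-1.650000: f=-0.267300 → y ← -1.650000 + 0.54·(-0.267300) = -1.794342
x=1.080000, y=-1.794342: f=-0.581367 → y ← -1.794342 + 0.54·(-0.581367) = -2.108280
x=1.620000, y=-2.108280: f=-1.024624 → y ← -2.108280 + 0.54·(-1.024624) = -2.661577
x=2.160000, y=-2.661577: f=-1.724702 → y ← -2.661577 + 0.54·(-1.724702) = -3.592916
y(2.7) ≈ -3.5929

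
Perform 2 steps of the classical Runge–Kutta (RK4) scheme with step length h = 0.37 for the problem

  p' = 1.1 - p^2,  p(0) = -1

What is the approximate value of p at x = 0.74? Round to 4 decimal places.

RK4: k1 = f(x_n, p_n); k2 = f(x_n + h/2, p_n + (h/2)·k1); k3 = f(x_n + h/2, p_n + (h/2)·k2); k4 = f(x_n + h, p_n + h·k3); p_{n+1} = p_n + (h/6)·(k1 + 2k2 + 2k3 + k4).
x=0.000000, p=-1.000000:
  k1 = f(0.000000, -1.000000) = 0.100000
  k2 = f(0.185000, -0.981500) = 0.136658
  k3 = f(0.185000, -0.974718) = 0.149924
  k4 = f(0.370000, -0.944528) = 0.207867
  p ← -1.000000 + (0.37/6)·(k1 + 2k2 + 2k3 + k4) = -0.945670
x=0.370000, p=-0.945670:
  k1 = f(0.370000, -0.945670) = 0.205709
  k2 = f(0.555000, -0.907614) = 0.276237
  k3 = f(0.555000, -0.894566) = 0.299752
  k4 = f(0.740000, -0.834762) = 0.403173
  p ← -0.945670 + (0.37/6)·(k1 + 2k2 + 2k3 + k4) = -0.837083
p(0.74) ≈ -0.8371

-0.8371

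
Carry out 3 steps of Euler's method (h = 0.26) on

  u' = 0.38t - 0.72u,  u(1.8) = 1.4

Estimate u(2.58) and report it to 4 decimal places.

1.2639

Euler: u_{n+1} = u_n + h·f(t_n, u_n).
t=1.800000, u=1.400000: f=-0.324000 → u ← 1.400000 + 0.26·(-0.324000) = 1.315760
t=2.060000, u=1.315760: f=-0.164547 → u ← 1.315760 + 0.26·(-0.164547) = 1.272978
t=2.320000, u=1.272978: f=-0.034944 → u ← 1.272978 + 0.26·(-0.034944) = 1.263892
u(2.58) ≈ 1.2639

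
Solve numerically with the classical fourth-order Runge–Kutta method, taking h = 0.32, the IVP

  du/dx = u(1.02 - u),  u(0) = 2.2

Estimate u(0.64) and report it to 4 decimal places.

1.4155

RK4: k1 = f(x_n, u_n); k2 = f(x_n + h/2, u_n + (h/2)·k1); k3 = f(x_n + h/2, u_n + (h/2)·k2); k4 = f(x_n + h, u_n + h·k3); u_{n+1} = u_n + (h/6)·(k1 + 2k2 + 2k3 + k4).
x=0.000000, u=2.200000:
  k1 = f(0.000000, 2.200000) = -2.596000
  k2 = f(0.160000, 1.784640) = -1.364607
  k3 = f(0.160000, 1.981663) = -1.905692
  k4 = f(0.320000, 1.590179) = -0.906686
  u ← 2.200000 + (0.32/6)·(k1 + 2k2 + 2k3 + k4) = 1.664358
x=0.320000, u=1.664358:
  k1 = f(0.320000, 1.664358) = -1.072443
  k2 = f(0.480000, 1.492767) = -0.705732
  k3 = f(0.480000, 1.551441) = -0.824500
  k4 = f(0.640000, 1.400518) = -0.532923
  u ← 1.664358 + (0.32/6)·(k1 + 2k2 + 2k3 + k4) = 1.415514
u(0.64) ≈ 1.4155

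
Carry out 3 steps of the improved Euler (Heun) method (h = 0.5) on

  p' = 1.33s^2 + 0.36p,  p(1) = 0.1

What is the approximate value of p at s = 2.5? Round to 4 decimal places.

Heun: k1 = f(s_n, p_n); k2 = f(s_n + h, p_n + h·k1); p_{n+1} = p_n + (h/2)·(k1 + k2).
s=1.000000, p=0.100000:
  k1 = f(1.000000, 0.100000) = 1.366000
  k2 = f(1.500000, 0.783000) = 3.274380
  p ← 0.100000 + (0.5/2)·(1.366000 + 3.274380) = 1.260095
s=1.500000, p=1.260095:
  k1 = f(1.500000, 1.260095) = 3.446134
  k2 = f(2.000000, 2.983162) = 6.393938
  p ← 1.260095 + (0.5/2)·(3.446134 + 6.393938) = 3.720113
s=2.000000, p=3.720113:
  k1 = f(2.000000, 3.720113) = 6.659241
  k2 = f(2.500000, 7.049734) = 10.850404
  p ← 3.720113 + (0.5/2)·(6.659241 + 10.850404) = 8.097524
p(2.5) ≈ 8.0975

8.0975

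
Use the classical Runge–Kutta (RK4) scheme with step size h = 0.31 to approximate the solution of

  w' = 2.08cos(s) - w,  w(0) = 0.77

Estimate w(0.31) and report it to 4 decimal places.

1.1096

RK4: k1 = f(s_n, w_n); k2 = f(s_n + h/2, w_n + (h/2)·k1); k3 = f(s_n + h/2, w_n + (h/2)·k2); k4 = f(s_n + h, w_n + h·k3); w_{n+1} = w_n + (h/6)·(k1 + 2k2 + 2k3 + k4).
s=0.000000, w=0.770000:
  k1 = f(0.000000, 0.770000) = 1.310000
  k2 = f(0.155000, 0.973050) = 1.082014
  k3 = f(0.155000, 0.937712) = 1.117352
  k4 = f(0.310000, 1.116379) = 0.864475
  w ← 0.770000 + (0.31/6)·(k1 + 2k2 + 2k3 + k4) = 1.109616
w(0.31) ≈ 1.1096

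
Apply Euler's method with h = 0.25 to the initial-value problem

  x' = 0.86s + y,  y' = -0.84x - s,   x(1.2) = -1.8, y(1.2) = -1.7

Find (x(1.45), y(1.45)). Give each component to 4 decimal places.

-1.9670, -1.6220

Euler on (x,y): x_{n+1} = x_n + h·x', y_{n+1} = y_n + h·y'.
1.200000: (-1.800000, -1.700000); f=(-0.668000, 0.312000) → (-1.967000, -1.622000)
(x(1.45), y(1.45)) ≈ (-1.9670, -1.6220)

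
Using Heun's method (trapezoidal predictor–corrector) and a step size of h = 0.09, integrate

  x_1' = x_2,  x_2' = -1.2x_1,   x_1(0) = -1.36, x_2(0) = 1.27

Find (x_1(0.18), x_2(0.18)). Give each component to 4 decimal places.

-1.1061, 1.5377

Heun on (x_1,x_2): k1 = f(t_n, state_n); k2 = f(t_n + h, state_n + h·k1); state_{n+1} = state_n + (h/2)·(k1 + k2).
0.000000: (-1.360000, 1.270000)
  k1 = (1.270000, 1.632000)
  predictor → (-1.245700, 1.416880)
  k2 = (1.416880, 1.494840)
  → (-1.239090, 1.410708)
0.090000: (-1.239090, 1.410708)
  k1 = (1.410708, 1.486908)
  predictor → (-1.112127, 1.544530)
  k2 = (1.544530, 1.334552)
  → (-1.106105, 1.537674)
(x_1(0.18), x_2(0.18)) ≈ (-1.1061, 1.5377)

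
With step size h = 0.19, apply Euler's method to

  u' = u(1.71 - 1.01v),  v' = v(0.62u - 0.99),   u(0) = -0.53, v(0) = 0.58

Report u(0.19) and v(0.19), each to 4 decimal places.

-0.6432, 0.4347

Euler on (u,v): u_{n+1} = u_n + h·u', v_{n+1} = v_n + h·v'.
0.000000: (-0.530000, 0.580000); f=(-0.595826, -0.764788) → (-0.643207, 0.434690)
(u(0.19), v(0.19)) ≈ (-0.6432, 0.4347)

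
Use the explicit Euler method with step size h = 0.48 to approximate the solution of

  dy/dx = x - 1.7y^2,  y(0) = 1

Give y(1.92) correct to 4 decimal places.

Euler: y_{n+1} = y_n + h·f(x_n, y_n).
x=0.000000, y=1.000000: f=-1.700000 → y ← 1.000000 + 0.48·(-1.700000) = 0.184000
x=0.480000, y=0.184000: f=0.422445 → y ← 0.184000 + 0.48·0.422445 = 0.386774
x=0.960000, y=0.386774: f=0.705691 → y ← 0.386774 + 0.48·0.705691 = 0.725505
x=1.440000, y=0.725505: f=0.545192 → y ← 0.725505 + 0.48·0.545192 = 0.987197
y(1.92) ≈ 0.9872

0.9872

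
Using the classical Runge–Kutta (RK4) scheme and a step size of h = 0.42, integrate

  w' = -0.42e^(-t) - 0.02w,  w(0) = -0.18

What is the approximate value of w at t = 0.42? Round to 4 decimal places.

RK4: k1 = f(t_n, w_n); k2 = f(t_n + h/2, w_n + (h/2)·k1); k3 = f(t_n + h/2, w_n + (h/2)·k2); k4 = f(t_n + h, w_n + h·k3); w_{n+1} = w_n + (h/6)·(k1 + 2k2 + 2k3 + k4).
t=0.000000, w=-0.180000:
  k1 = f(0.000000, -0.180000) = -0.416400
  k2 = f(0.210000, -0.267444) = -0.335097
  k3 = f(0.210000, -0.250370) = -0.335438
  k4 = f(0.420000, -0.320884) = -0.269542
  w ← -0.180000 + (0.42/6)·(k1 + 2k2 + 2k3 + k4) = -0.321891
w(0.42) ≈ -0.3219

-0.3219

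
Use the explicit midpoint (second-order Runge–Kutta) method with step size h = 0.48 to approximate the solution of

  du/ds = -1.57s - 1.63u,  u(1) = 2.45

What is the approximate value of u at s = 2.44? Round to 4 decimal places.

-1.3540

Midpoint: k1 = f(s_n, u_n); k2 = f(s_n + h/2, u_n + (h/2)·k1); u_{n+1} = u_n + h·k2.
s=1.000000, u=2.450000:
  k1 = f(1.000000, 2.450000) = -5.563500
  k2 = f(1.240000, 1.114760) = -3.763859
  u ← 2.450000 + 0.48·(-3.763859) = 0.643348
s=1.480000, u=0.643348:
  k1 = f(1.480000, 0.643348) = -3.372257
  k2 = f(1.720000, -0.165994) = -2.429830
  u ← 0.643348 + 0.48·(-2.429830) = -0.522971
s=1.960000, u=-0.522971:
  k1 = f(1.960000, -0.522971) = -2.224758
  k2 = f(2.200000, -1.056913) = -1.731233
  u ← -0.522971 + 0.48·(-1.731233) = -1.353962
u(2.44) ≈ -1.3540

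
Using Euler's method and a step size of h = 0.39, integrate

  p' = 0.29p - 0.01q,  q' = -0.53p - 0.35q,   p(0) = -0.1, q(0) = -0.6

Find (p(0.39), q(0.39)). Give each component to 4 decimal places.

Euler on (p,q): p_{n+1} = p_n + h·p', q_{n+1} = q_n + h·q'.
0.000000: (-0.100000, -0.600000); f=(-0.023000, 0.263000) → (-0.108970, -0.497430)
(p(0.39), q(0.39)) ≈ (-0.1090, -0.4974)

-0.1090, -0.4974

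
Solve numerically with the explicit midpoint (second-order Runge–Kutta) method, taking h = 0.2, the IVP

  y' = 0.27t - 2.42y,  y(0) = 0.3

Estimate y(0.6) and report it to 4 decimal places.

Midpoint: k1 = f(t_n, y_n); k2 = f(t_n + h/2, y_n + (h/2)·k1); y_{n+1} = y_n + h·k2.
t=0.000000, y=0.300000:
  k1 = f(0.000000, 0.300000) = -0.726000
  k2 = f(0.100000, 0.227400) = -0.523308
  y ← 0.300000 + 0.2·(-0.523308) = 0.195338
t=0.200000, y=0.195338:
  k1 = f(0.200000, 0.195338) = -0.418719
  k2 = f(0.300000, 0.153467) = -0.290389
  y ← 0.195338 + 0.2·(-0.290389) = 0.137261
t=0.400000, y=0.137261:
  k1 = f(0.400000, 0.137261) = -0.224171
  k2 = f(0.500000, 0.114844) = -0.142921
  y ← 0.137261 + 0.2·(-0.142921) = 0.108676
y(0.6) ≈ 0.1087

0.1087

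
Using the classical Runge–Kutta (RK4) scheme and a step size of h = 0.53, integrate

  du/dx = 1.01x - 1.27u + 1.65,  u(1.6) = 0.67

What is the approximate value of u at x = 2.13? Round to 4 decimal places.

RK4: k1 = f(x_n, u_n); k2 = f(x_n + h/2, u_n + (h/2)·k1); k3 = f(x_n + h/2, u_n + (h/2)·k2); k4 = f(x_n + h, u_n + h·k3); u_{n+1} = u_n + (h/6)·(k1 + 2k2 + 2k3 + k4).
x=1.600000, u=0.670000:
  k1 = f(1.600000, 0.670000) = 2.415100
  k2 = f(1.865000, 1.310002) = 1.869948
  k3 = f(1.865000, 1.165536) = 2.053419
  k4 = f(2.130000, 1.758312) = 1.568244
  u ← 0.670000 + (0.53/6)·(k1 + 2k2 + 2k3 + k4) = 1.714990
u(2.13) ≈ 1.7150

1.7150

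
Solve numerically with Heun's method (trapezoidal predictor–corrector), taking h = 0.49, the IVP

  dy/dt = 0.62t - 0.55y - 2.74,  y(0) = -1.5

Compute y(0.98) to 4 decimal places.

-2.6742

Heun: k1 = f(t_n, y_n); k2 = f(t_n + h, y_n + h·k1); y_{n+1} = y_n + (h/2)·(k1 + k2).
t=0.000000, y=-1.500000:
  k1 = f(0.000000, -1.500000) = -1.915000
  k2 = f(0.490000, -2.438350) = -1.095108
  y ← -1.500000 + (0.49/2)·(-1.915000 + (-1.095108)) = -2.237476
t=0.490000, y=-2.237476:
  k1 = f(0.490000, -2.237476) = -1.205588
  k2 = f(0.980000, -2.828214) = -0.576882
  y ← -2.237476 + (0.49/2)·(-1.205588 + (-0.576882)) = -2.674182
y(0.98) ≈ -2.6742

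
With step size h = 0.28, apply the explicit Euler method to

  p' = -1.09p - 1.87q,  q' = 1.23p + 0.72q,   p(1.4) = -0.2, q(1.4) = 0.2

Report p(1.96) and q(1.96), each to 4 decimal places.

-0.2591, 0.1221

Euler on (p,q): p_{n+1} = p_n + h·p', q_{n+1} = q_n + h·q'.
1.400000: (-0.200000, 0.200000); f=(-0.156000, -0.102000) → (-0.243680, 0.171440)
1.680000: (-0.243680, 0.171440); f=(-0.054982, -0.176290) → (-0.259075, 0.122079)
(p(1.96), q(1.96)) ≈ (-0.2591, 0.1221)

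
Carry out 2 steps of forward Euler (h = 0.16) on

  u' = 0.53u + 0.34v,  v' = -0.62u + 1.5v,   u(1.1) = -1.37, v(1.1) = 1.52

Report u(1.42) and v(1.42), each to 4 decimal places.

Euler on (u,v): u_{n+1} = u_n + h·u', v_{n+1} = v_n + h·v'.
1.100000: (-1.370000, 1.520000); f=(-0.209300, 3.129400) → (-1.403488, 2.020704)
1.260000: (-1.403488, 2.020704); f=(-0.056809, 3.901219) → (-1.412577, 2.644899)
(u(1.42), v(1.42)) ≈ (-1.4126, 2.6449)

-1.4126, 2.6449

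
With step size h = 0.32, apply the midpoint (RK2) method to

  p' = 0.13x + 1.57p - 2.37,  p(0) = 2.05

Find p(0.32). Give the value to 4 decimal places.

2.3964

Midpoint: k1 = f(x_n, p_n); k2 = f(x_n + h/2, p_n + (h/2)·k1); p_{n+1} = p_n + h·k2.
x=0.000000, p=2.050000:
  k1 = f(0.000000, 2.050000) = 0.848500
  k2 = f(0.160000, 2.185760) = 1.082443
  p ← 2.050000 + 0.32·1.082443 = 2.396382
p(0.32) ≈ 2.3964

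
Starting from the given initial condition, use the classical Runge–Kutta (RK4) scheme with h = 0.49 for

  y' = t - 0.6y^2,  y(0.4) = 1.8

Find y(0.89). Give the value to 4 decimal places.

1.4054

RK4: k1 = f(t_n, y_n); k2 = f(t_n + h/2, y_n + (h/2)·k1); k3 = f(t_n + h/2, y_n + (h/2)·k2); k4 = f(t_n + h, y_n + h·k3); y_{n+1} = y_n + (h/6)·(k1 + 2k2 + 2k3 + k4).
t=0.400000, y=1.800000:
  k1 = f(0.400000, 1.800000) = -1.544000
  k2 = f(0.645000, 1.421720) = -0.567773
  k3 = f(0.645000, 1.660896) = -1.010145
  k4 = f(0.890000, 1.305029) = -0.131861
  y ← 1.800000 + (0.49/6)·(k1 + 2k2 + 2k3 + k4) = 1.405412
y(0.89) ≈ 1.4054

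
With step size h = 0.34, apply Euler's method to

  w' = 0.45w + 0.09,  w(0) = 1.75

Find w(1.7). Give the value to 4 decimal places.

Euler: w_{n+1} = w_n + h·f(t_n, w_n).
t=0.000000, w=1.750000: f=0.877500 → w ← 1.750000 + 0.34·0.877500 = 2.048350
t=0.340000, w=2.048350: f=1.011758 → w ← 2.048350 + 0.34·1.011758 = 2.392348
t=0.680000, w=2.392348: f=1.166556 → w ← 2.392348 + 0.34·1.166556 = 2.788977
t=1.020000, w=2.788977: f=1.345040 → w ← 2.788977 + 0.34·1.345040 = 3.246290
t=1.360000, w=3.246290: f=1.550831 → w ← 3.246290 + 0.34·1.550831 = 3.773573
w(1.7) ≈ 3.7736

3.7736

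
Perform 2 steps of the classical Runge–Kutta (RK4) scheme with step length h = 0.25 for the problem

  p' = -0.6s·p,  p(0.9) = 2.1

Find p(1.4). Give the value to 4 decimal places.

1.4873

RK4: k1 = f(s_n, p_n); k2 = f(s_n + h/2, p_n + (h/2)·k1); k3 = f(s_n + h/2, p_n + (h/2)·k2); k4 = f(s_n + h, p_n + h·k3); p_{n+1} = p_n + (h/6)·(k1 + 2k2 + 2k3 + k4).
s=0.900000, p=2.100000:
  k1 = f(0.900000, 2.100000) = -1.134000
  k2 = f(1.025000, 1.958250) = -1.204324
  k3 = f(1.025000, 1.949460) = -1.198918
  k4 = f(1.150000, 1.800271) = -1.242187
  p ← 2.100000 + (0.25/6)·(k1 + 2k2 + 2k3 + k4) = 1.800722
s=1.150000, p=1.800722:
  k1 = f(1.150000, 1.800722) = -1.242498
  k2 = f(1.275000, 1.645410) = -1.258739
  k3 = f(1.275000, 1.643380) = -1.257186
  k4 = f(1.400000, 1.486426) = -1.248598
  p ← 1.800722 + (0.25/6)·(k1 + 2k2 + 2k3 + k4) = 1.487266
p(1.4) ≈ 1.4873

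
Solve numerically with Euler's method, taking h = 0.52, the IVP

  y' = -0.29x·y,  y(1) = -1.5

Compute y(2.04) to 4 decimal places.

Euler: y_{n+1} = y_n + h·f(x_n, y_n).
x=1.000000, y=-1.500000: f=0.435000 → y ← -1.500000 + 0.52·0.435000 = -1.273800
x=1.520000, y=-1.273800: f=0.561491 → y ← -1.273800 + 0.52·0.561491 = -0.981825
y(2.04) ≈ -0.9818

-0.9818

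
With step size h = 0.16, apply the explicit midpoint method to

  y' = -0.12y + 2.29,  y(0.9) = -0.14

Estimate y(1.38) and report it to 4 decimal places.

Midpoint: k1 = f(s_n, y_n); k2 = f(s_n + h/2, y_n + (h/2)·k1); y_{n+1} = y_n + h·k2.
s=0.900000, y=-0.140000:
  k1 = f(0.900000, -0.140000) = 2.306800
  k2 = f(0.980000, 0.044544) = 2.284655
  y ← -0.140000 + 0.16·2.284655 = 0.225545
s=1.060000, y=0.225545:
  k1 = f(1.060000, 0.225545) = 2.262935
  k2 = f(1.140000, 0.406580) = 2.241210
  y ← 0.225545 + 0.16·2.241210 = 0.584138
s=1.220000, y=0.584138:
  k1 = f(1.220000, 0.584138) = 2.219903
  k2 = f(1.300000, 0.761731) = 2.198592
  y ← 0.584138 + 0.16·2.198592 = 0.935913
y(1.38) ≈ 0.9359

0.9359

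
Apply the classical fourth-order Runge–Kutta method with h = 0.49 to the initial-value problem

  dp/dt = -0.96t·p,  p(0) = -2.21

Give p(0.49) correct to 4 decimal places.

RK4: k1 = f(t_n, p_n); k2 = f(t_n + h/2, p_n + (h/2)·k1); k3 = f(t_n + h/2, p_n + (h/2)·k2); k4 = f(t_n + h, p_n + h·k3); p_{n+1} = p_n + (h/6)·(k1 + 2k2 + 2k3 + k4).
t=0.000000, p=-2.210000:
  k1 = f(0.000000, -2.210000) = 0.000000
  k2 = f(0.245000, -2.210000) = 0.519792
  k3 = f(0.245000, -2.082651) = 0.489840
  k4 = f(0.490000, -1.969979) = 0.926678
  p ← -2.210000 + (0.49/6)·(k1 + 2k2 + 2k3 + k4) = -1.969415
p(0.49) ≈ -1.9694

-1.9694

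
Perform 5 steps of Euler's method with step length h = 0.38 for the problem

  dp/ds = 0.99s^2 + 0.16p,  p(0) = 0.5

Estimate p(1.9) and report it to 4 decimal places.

Euler: p_{n+1} = p_n + h·f(s_n, p_n).
s=0.000000, p=0.500000: f=0.080000 → p ← 0.500000 + 0.38·0.080000 = 0.530400
s=0.380000, p=0.530400: f=0.227820 → p ← 0.530400 + 0.38·0.227820 = 0.616972
s=0.760000, p=0.616972: f=0.670539 → p ← 0.616972 + 0.38·0.670539 = 0.871777
s=1.140000, p=0.871777: f=1.426088 → p ← 0.871777 + 0.38·1.426088 = 1.413690
s=1.520000, p=1.413690: f=2.513486 → p ← 1.413690 + 0.38·2.513486 = 2.368815
p(1.9) ≈ 2.3688

2.3688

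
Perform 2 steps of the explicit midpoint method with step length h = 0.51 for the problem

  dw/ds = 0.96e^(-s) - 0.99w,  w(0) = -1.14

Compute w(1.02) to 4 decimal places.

-0.1290

Midpoint: k1 = f(s_n, w_n); k2 = f(s_n + h/2, w_n + (h/2)·k1); w_{n+1} = w_n + h·k2.
s=0.000000, w=-1.140000:
  k1 = f(0.000000, -1.140000) = 2.088600
  k2 = f(0.255000, -0.607407) = 1.345253
  w ← -1.140000 + 0.51·1.345253 = -0.453921
s=0.510000, w=-0.453921:
  k1 = f(0.510000, -0.453921) = 1.025858
  k2 = f(0.765000, -0.192327) = 0.637125
  w ← -0.453921 + 0.51·0.637125 = -0.128987
w(1.02) ≈ -0.1290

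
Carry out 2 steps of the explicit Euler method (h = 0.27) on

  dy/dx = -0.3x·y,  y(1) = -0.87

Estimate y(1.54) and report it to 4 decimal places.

Euler: y_{n+1} = y_n + h·f(x_n, y_n).
x=1.000000, y=-0.870000: f=0.261000 → y ← -0.870000 + 0.27·0.261000 = -0.799530
x=1.270000, y=-0.799530: f=0.304621 → y ← -0.799530 + 0.27·0.304621 = -0.717282
y(1.54) ≈ -0.7173

-0.7173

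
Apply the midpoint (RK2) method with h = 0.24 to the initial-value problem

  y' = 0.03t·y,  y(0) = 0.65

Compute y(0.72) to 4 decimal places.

Midpoint: k1 = f(t_n, y_n); k2 = f(t_n + h/2, y_n + (h/2)·k1); y_{n+1} = y_n + h·k2.
t=0.000000, y=0.650000:
  k1 = f(0.000000, 0.650000) = 0.000000
  k2 = f(0.120000, 0.650000) = 0.002340
  y ← 0.650000 + 0.24·0.002340 = 0.650562
t=0.240000, y=0.650562:
  k1 = f(0.240000, 0.650562) = 0.004684
  k2 = f(0.360000, 0.651124) = 0.007032
  y ← 0.650562 + 0.24·0.007032 = 0.652249
t=0.480000, y=0.652249:
  k1 = f(0.480000, 0.652249) = 0.009392
  k2 = f(0.600000, 0.653376) = 0.011761
  y ← 0.652249 + 0.24·0.011761 = 0.655072
y(0.72) ≈ 0.6551

0.6551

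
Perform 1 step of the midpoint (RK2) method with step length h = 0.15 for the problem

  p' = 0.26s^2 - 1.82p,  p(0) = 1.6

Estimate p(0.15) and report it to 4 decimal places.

Midpoint: k1 = f(s_n, p_n); k2 = f(s_n + h/2, p_n + (h/2)·k1); p_{n+1} = p_n + h·k2.
s=0.000000, p=1.600000:
  k1 = f(0.000000, 1.600000) = -2.912000
  k2 = f(0.075000, 1.381600) = -2.513050
  p ← 1.600000 + 0.15·(-2.513050) = 1.223043
p(0.15) ≈ 1.2230

1.2230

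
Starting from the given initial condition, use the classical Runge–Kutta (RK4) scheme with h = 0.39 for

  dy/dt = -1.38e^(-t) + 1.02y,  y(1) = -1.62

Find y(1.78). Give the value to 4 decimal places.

-4.0308

RK4: k1 = f(t_n, y_n); k2 = f(t_n + h/2, y_n + (h/2)·k1); k3 = f(t_n + h/2, y_n + (h/2)·k2); k4 = f(t_n + h, y_n + h·k3); y_{n+1} = y_n + (h/6)·(k1 + 2k2 + 2k3 + k4).
t=1.000000, y=-1.620000:
  k1 = f(1.000000, -1.620000) = -2.160074
  k2 = f(1.195000, -2.041214) = -2.499770
  k3 = f(1.195000, -2.107455) = -2.567336
  k4 = f(1.390000, -2.621261) = -3.017410
  y ← -1.620000 + (0.39/6)·(k1 + 2k2 + 2k3 + k4) = -2.615260
t=1.390000, y=-2.615260:
  k1 = f(1.390000, -2.615260) = -3.011289
  k2 = f(1.585000, -3.202462) = -3.549339
  k3 = f(1.585000, -3.307381) = -3.656357
  k4 = f(1.780000, -4.041239) = -4.354785
  y ← -2.615260 + (0.39/6)·(k1 + 2k2 + 2k3 + k4) = -4.030795
y(1.78) ≈ -4.0308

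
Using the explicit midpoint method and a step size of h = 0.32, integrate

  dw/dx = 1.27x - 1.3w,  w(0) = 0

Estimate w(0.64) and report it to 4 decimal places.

Midpoint: k1 = f(x_n, w_n); k2 = f(x_n + h/2, w_n + (h/2)·k1); w_{n+1} = w_n + h·k2.
x=0.000000, w=0.000000:
  k1 = f(0.000000, 0.000000) = 0.000000
  k2 = f(0.160000, 0.000000) = 0.203200
  w ← 0.000000 + 0.32·0.203200 = 0.065024
x=0.320000, w=0.065024:
  k1 = f(0.320000, 0.065024) = 0.321869
  k2 = f(0.480000, 0.116523) = 0.458120
  w ← 0.065024 + 0.32·0.458120 = 0.211622
w(0.64) ≈ 0.2116

0.2116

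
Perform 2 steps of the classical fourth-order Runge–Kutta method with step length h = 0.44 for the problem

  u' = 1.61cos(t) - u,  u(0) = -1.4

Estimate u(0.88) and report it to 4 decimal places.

RK4: k1 = f(t_n, u_n); k2 = f(t_n + h/2, u_n + (h/2)·k1); k3 = f(t_n + h/2, u_n + (h/2)·k2); k4 = f(t_n + h, u_n + h·k3); u_{n+1} = u_n + (h/6)·(k1 + 2k2 + 2k3 + k4).
t=0.000000, u=-1.400000:
  k1 = f(0.000000, -1.400000) = 3.010000
  k2 = f(0.220000, -0.737800) = 2.308995
  k3 = f(0.220000, -0.892021) = 2.463216
  k4 = f(0.440000, -0.316185) = 1.772835
  u ← -1.400000 + (0.44/6)·(k1 + 2k2 + 2k3 + k4) = -0.349334
t=0.440000, u=-0.349334:
  k1 = f(0.440000, -0.349334) = 1.805985
  k2 = f(0.660000, 0.047982) = 1.223905
  k3 = f(0.660000, -0.080075) = 1.351963
  k4 = f(0.880000, 0.245529) = 0.780284
  u ← -0.349334 + (0.44/6)·(k1 + 2k2 + 2k3 + k4) = 0.218119
u(0.88) ≈ 0.2181

0.2181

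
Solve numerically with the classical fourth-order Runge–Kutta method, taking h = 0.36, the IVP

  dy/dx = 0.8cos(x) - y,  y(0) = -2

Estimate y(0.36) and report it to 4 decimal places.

RK4: k1 = f(x_n, y_n); k2 = f(x_n + h/2, y_n + (h/2)·k1); k3 = f(x_n + h/2, y_n + (h/2)·k2); k4 = f(x_n + h, y_n + h·k3); y_{n+1} = y_n + (h/6)·(k1 + 2k2 + 2k3 + k4).
x=0.000000, y=-2.000000:
  k1 = f(0.000000, -2.000000) = 2.800000
  k2 = f(0.180000, -1.496000) = 2.283075
  k3 = f(0.180000, -1.589047) = 2.376121
  k4 = f(0.360000, -1.144596) = 1.893314
  y ← -2.000000 + (0.36/6)·(k1 + 2k2 + 2k3 + k4) = -1.159298
y(0.36) ≈ -1.1593

-1.1593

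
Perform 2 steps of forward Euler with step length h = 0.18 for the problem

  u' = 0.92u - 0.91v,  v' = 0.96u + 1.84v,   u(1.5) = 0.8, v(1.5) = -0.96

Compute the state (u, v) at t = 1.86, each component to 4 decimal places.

1.4569, -1.3289

Euler on (u,v): u_{n+1} = u_n + h·u', v_{n+1} = v_n + h·v'.
1.500000: (0.800000, -0.960000); f=(1.609600, -0.998400) → (1.089728, -1.139712)
1.680000: (1.089728, -1.139712); f=(2.039688, -1.050931) → (1.456872, -1.328880)
(u(1.86), v(1.86)) ≈ (1.4569, -1.3289)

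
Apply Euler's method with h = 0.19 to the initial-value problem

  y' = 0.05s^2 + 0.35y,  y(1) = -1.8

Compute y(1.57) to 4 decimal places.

-2.1403

Euler: y_{n+1} = y_n + h·f(s_n, y_n).
s=1.000000, y=-1.800000: f=-0.580000 → y ← -1.800000 + 0.19·(-0.580000) = -1.910200
s=1.190000, y=-1.910200: f=-0.597765 → y ← -1.910200 + 0.19·(-0.597765) = -2.023775
s=1.380000, y=-2.023775: f=-0.613101 → y ← -2.023775 + 0.19·(-0.613101) = -2.140265
y(1.57) ≈ -2.1403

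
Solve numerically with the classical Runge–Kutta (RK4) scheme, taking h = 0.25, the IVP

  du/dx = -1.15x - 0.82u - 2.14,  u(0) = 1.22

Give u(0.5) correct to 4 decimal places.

-0.1941

RK4: k1 = f(x_n, u_n); k2 = f(x_n + h/2, u_n + (h/2)·k1); k3 = f(x_n + h/2, u_n + (h/2)·k2); k4 = f(x_n + h, u_n + h·k3); u_{n+1} = u_n + (h/6)·(k1 + 2k2 + 2k3 + k4).
x=0.000000, u=1.220000:
  k1 = f(0.000000, 1.220000) = -3.140400
  k2 = f(0.125000, 0.827450) = -2.962259
  k3 = f(0.125000, 0.849718) = -2.980518
  k4 = f(0.250000, 0.474870) = -2.816894
  u ← 1.220000 + (0.25/6)·(k1 + 2k2 + 2k3 + k4) = 0.476548
x=0.250000, u=0.476548:
  k1 = f(0.250000, 0.476548) = -2.818269
  k2 = f(0.375000, 0.124264) = -2.673147
  k3 = f(0.375000, 0.142405) = -2.688022
  k4 = f(0.500000, -0.195457) = -2.554725
  u ← 0.476548 + (0.25/6)·(k1 + 2k2 + 2k3 + k4) = -0.194091
u(0.5) ≈ -0.1941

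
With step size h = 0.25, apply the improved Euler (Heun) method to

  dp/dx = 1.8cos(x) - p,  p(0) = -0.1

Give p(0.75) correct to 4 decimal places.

0.7831

Heun: k1 = f(x_n, p_n); k2 = f(x_n + h, p_n + h·k1); p_{n+1} = p_n + (h/2)·(k1 + k2).
x=0.000000, p=-0.100000:
  k1 = f(0.000000, -0.100000) = 1.900000
  k2 = f(0.250000, 0.375000) = 1.369042
  p ← -0.100000 + (0.25/2)·(1.900000 + 1.369042) = 0.308630
x=0.250000, p=0.308630:
  k1 = f(0.250000, 0.308630) = 1.435412
  k2 = f(0.500000, 0.667483) = 0.912165
  p ← 0.308630 + (0.25/2)·(1.435412 + 0.912165) = 0.602077
x=0.500000, p=0.602077:
  k1 = f(0.500000, 0.602077) = 0.977571
  k2 = f(0.750000, 0.846470) = 0.470570
  p ← 0.602077 + (0.25/2)·(0.977571 + 0.470570) = 0.783095
p(0.75) ≈ 0.7831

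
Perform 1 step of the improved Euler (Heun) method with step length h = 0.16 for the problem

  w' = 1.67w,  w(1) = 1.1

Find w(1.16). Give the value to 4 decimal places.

1.4332

Heun: k1 = f(x_n, w_n); k2 = f(x_n + h, w_n + h·k1); w_{n+1} = w_n + (h/2)·(k1 + k2).
x=1.000000, w=1.100000:
  k1 = f(1.000000, 1.100000) = 1.837000
  k2 = f(1.160000, 1.393920) = 2.327846
  w ← 1.100000 + (0.16/2)·(1.837000 + 2.327846) = 1.433188
w(1.16) ≈ 1.4332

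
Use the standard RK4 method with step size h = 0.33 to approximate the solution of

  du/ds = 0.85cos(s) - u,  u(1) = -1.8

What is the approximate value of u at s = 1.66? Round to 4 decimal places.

RK4: k1 = f(s_n, u_n); k2 = f(s_n + h/2, u_n + (h/2)·k1); k3 = f(s_n + h/2, u_n + (h/2)·k2); k4 = f(s_n + h, u_n + h·k3); u_{n+1} = u_n + (h/6)·(k1 + 2k2 + 2k3 + k4).
s=1.000000, u=-1.800000:
  k1 = f(1.000000, -1.800000) = 2.259257
  k2 = f(1.165000, -1.427223) = 1.762761
  k3 = f(1.165000, -1.509145) = 1.844682
  k4 = f(1.330000, -1.191255) = 1.393959
  u ← -1.800000 + (0.33/6)·(k1 + 2k2 + 2k3 + k4) = -1.202254
s=1.330000, u=-1.202254:
  k1 = f(1.330000, -1.202254) = 1.404959
  k2 = f(1.495000, -0.970436) = 1.034801
  k3 = f(1.495000, -1.031512) = 1.095877
  k4 = f(1.660000, -0.840615) = 0.764892
  u ← -1.202254 + (0.33/6)·(k1 + 2k2 + 2k3 + k4) = -0.848538
u(1.66) ≈ -0.8485

-0.8485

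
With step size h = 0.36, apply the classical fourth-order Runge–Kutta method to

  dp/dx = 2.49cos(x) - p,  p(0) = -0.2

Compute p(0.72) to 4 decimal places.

1.0533

RK4: k1 = f(x_n, p_n); k2 = f(x_n + h/2, p_n + (h/2)·k1); k3 = f(x_n + h/2, p_n + (h/2)·k2); k4 = f(x_n + h, p_n + h·k3); p_{n+1} = p_n + (h/6)·(k1 + 2k2 + 2k3 + k4).
x=0.000000, p=-0.200000:
  k1 = f(0.000000, -0.200000) = 2.690000
  k2 = f(0.180000, 0.284200) = 2.165571
  k3 = f(0.180000, 0.189803) = 2.259968
  k4 = f(0.360000, 0.613588) = 1.716795
  p ← -0.200000 + (0.36/6)·(k1 + 2k2 + 2k3 + k4) = 0.595472
x=0.360000, p=0.595472:
  k1 = f(0.360000, 0.595472) = 1.734911
  k2 = f(0.540000, 0.907756) = 1.227938
  k3 = f(0.540000, 0.816501) = 1.319193
  k4 = f(0.720000, 1.070382) = 0.801614
  p ← 0.595472 + (0.36/6)·(k1 + 2k2 + 2k3 + k4) = 1.053320
p(0.72) ≈ 1.0533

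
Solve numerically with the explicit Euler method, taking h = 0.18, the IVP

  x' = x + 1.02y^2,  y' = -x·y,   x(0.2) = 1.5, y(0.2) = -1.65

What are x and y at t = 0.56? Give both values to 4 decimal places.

Euler on (x,y): x_{n+1} = x_n + h·x', y_{n+1} = y_n + h·y'.
0.200000: (1.500000, -1.650000); f=(4.276950, 2.475000) → (2.269851, -1.204500)
0.380000: (2.269851, -1.204500); f=(3.749688, 2.734036) → (2.944795, -0.712374)
(x(0.56), y(0.56)) ≈ (2.9448, -0.7124)

2.9448, -0.7124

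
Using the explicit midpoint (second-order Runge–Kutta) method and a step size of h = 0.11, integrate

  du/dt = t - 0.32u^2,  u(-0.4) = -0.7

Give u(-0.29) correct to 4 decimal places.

-0.7567

Midpoint: k1 = f(t_n, u_n); k2 = f(t_n + h/2, u_n + (h/2)·k1); u_{n+1} = u_n + h·k2.
t=-0.400000, u=-0.700000:
  k1 = f(-0.400000, -0.700000) = -0.556800
  k2 = f(-0.345000, -0.730624) = -0.515820
  u ← -0.700000 + 0.11·(-0.515820) = -0.756740
u(-0.29) ≈ -0.7567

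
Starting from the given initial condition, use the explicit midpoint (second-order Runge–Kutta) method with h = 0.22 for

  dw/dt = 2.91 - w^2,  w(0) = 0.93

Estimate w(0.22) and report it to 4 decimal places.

Midpoint: k1 = f(t_n, w_n); k2 = f(t_n + h/2, w_n + (h/2)·k1); w_{n+1} = w_n + h·k2.
t=0.000000, w=0.930000:
  k1 = f(0.000000, 0.930000) = 2.045100
  k2 = f(0.110000, 1.154961) = 1.576065
  w ← 0.930000 + 0.22·1.576065 = 1.276734
w(0.22) ≈ 1.2767

1.2767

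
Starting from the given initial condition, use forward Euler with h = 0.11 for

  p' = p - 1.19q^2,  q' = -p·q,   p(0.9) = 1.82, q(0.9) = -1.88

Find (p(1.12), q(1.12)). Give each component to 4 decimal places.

1.4329, -1.2460

Euler on (p,q): p_{n+1} = p_n + h·p', q_{n+1} = q_n + h·q'.
0.900000: (1.820000, -1.880000); f=(-2.385936, 3.421600) → (1.557547, -1.503624)
1.010000: (1.557547, -1.503624); f=(-1.132906, 2.341965) → (1.432927, -1.246008)
(p(1.12), q(1.12)) ≈ (1.4329, -1.2460)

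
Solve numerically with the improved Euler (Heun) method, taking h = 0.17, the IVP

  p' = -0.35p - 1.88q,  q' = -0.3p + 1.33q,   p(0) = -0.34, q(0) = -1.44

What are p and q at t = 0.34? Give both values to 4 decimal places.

0.7883, -2.2715

Heun on (p,q): k1 = f(t_n, state_n); k2 = f(t_n + h, state_n + h·k1); state_{n+1} = state_n + (h/2)·(k1 + k2).
0.000000: (-0.340000, -1.440000)
  k1 = (2.826200, -1.813200)
  predictor → (0.140454, -1.748244)
  k2 = (3.237540, -2.367301)
  → (0.175418, -1.795343)
0.170000: (0.175418, -1.795343)
  k1 = (3.313848, -2.440431)
  predictor → (0.738772, -2.210216)
  k2 = (3.896636, -3.161219)
  → (0.788309, -2.271483)
(p(0.34), q(0.34)) ≈ (0.7883, -2.2715)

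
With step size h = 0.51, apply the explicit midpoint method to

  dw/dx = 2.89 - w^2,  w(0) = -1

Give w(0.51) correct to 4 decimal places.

Midpoint: k1 = f(x_n, w_n); k2 = f(x_n + h/2, w_n + (h/2)·k1); w_{n+1} = w_n + h·k2.
x=0.000000, w=-1.000000:
  k1 = f(0.000000, -1.000000) = 1.890000
  k2 = f(0.255000, -0.518050) = 2.621624
  w ← -1.000000 + 0.51·2.621624 = 0.337028
w(0.51) ≈ 0.3370

0.3370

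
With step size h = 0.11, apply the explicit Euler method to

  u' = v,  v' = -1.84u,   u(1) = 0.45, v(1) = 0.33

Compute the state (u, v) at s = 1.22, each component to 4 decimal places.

0.5126, 0.1405

Euler on (u,v): u_{n+1} = u_n + h·u', v_{n+1} = v_n + h·v'.
1.000000: (0.450000, 0.330000); f=(0.330000, -0.828000) → (0.486300, 0.238920)
1.110000: (0.486300, 0.238920); f=(0.238920, -0.894792) → (0.512581, 0.140493)
(u(1.22), v(1.22)) ≈ (0.5126, 0.1405)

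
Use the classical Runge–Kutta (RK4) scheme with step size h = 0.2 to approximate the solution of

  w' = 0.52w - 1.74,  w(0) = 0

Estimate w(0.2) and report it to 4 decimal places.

RK4: k1 = f(t_n, w_n); k2 = f(t_n + h/2, w_n + (h/2)·k1); k3 = f(t_n + h/2, w_n + (h/2)·k2); k4 = f(t_n + h, w_n + h·k3); w_{n+1} = w_n + (h/6)·(k1 + 2k2 + 2k3 + k4).
t=0.000000, w=0.000000:
  k1 = f(0.000000, 0.000000) = -1.740000
  k2 = f(0.100000, -0.174000) = -1.830480
  k3 = f(0.100000, -0.183048) = -1.835185
  k4 = f(0.200000, -0.367037) = -1.930859
  w ← 0.000000 + (0.2/6)·(k1 + 2k2 + 2k3 + k4) = -0.366740
w(0.2) ≈ -0.3667

-0.3667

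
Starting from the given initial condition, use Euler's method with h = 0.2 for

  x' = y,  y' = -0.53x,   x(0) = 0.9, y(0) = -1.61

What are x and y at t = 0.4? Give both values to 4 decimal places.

Euler on (x,y): x_{n+1} = x_n + h·x', y_{n+1} = y_n + h·y'.
0.000000: (0.900000, -1.610000); f=(-1.610000, -0.477000) → (0.578000, -1.705400)
0.200000: (0.578000, -1.705400); f=(-1.705400, -0.306340) → (0.236920, -1.766668)
(x(0.4), y(0.4)) ≈ (0.2369, -1.7667)

0.2369, -1.7667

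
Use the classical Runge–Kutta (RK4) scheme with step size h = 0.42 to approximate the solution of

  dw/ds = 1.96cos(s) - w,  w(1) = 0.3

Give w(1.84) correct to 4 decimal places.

0.2287

RK4: k1 = f(s_n, w_n); k2 = f(s_n + h/2, w_n + (h/2)·k1); k3 = f(s_n + h/2, w_n + (h/2)·k2); k4 = f(s_n + h, w_n + h·k3); w_{n+1} = w_n + (h/6)·(k1 + 2k2 + 2k3 + k4).
s=1.000000, w=0.300000:
  k1 = f(1.000000, 0.300000) = 0.758993
  k2 = f(1.210000, 0.459388) = 0.232530
  k3 = f(1.210000, 0.348831) = 0.343087
  k4 = f(1.420000, 0.444096) = -0.149655
  w ← 0.300000 + (0.42/6)·(k1 + 2k2 + 2k3 + k4) = 0.423240
s=1.420000, w=0.423240:
  k1 = f(1.420000, 0.423240) = -0.128798
  k2 = f(1.630000, 0.396192) = -0.512164
  k3 = f(1.630000, 0.315686) = -0.431657
  k4 = f(1.840000, 0.241944) = -0.763233
  w ← 0.423240 + (0.42/6)·(k1 + 2k2 + 2k3 + k4) = 0.228663
w(1.84) ≈ 0.2287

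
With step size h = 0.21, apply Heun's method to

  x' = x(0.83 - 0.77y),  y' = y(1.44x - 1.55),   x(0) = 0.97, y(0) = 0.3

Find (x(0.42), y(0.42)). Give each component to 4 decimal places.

Heun on (x,y): k1 = f(t_n, state_n); k2 = f(t_n + h, state_n + h·k1); state_{n+1} = state_n + (h/2)·(k1 + k2).
0.000000: (0.970000, 0.300000)
  k1 = (0.581030, -0.045960)
  predictor → (1.092016, 0.290348)
  k2 = (0.662233, 0.006534)
  → (1.100543, 0.295860)
0.210000: (1.100543, 0.295860)
  k1 = (0.662733, 0.010290)
  predictor → (1.239717, 0.298021)
  k2 = (0.744479, 0.070092)
  → (1.248300, 0.304300)
(x(0.42), y(0.42)) ≈ (1.2483, 0.3043)

1.2483, 0.3043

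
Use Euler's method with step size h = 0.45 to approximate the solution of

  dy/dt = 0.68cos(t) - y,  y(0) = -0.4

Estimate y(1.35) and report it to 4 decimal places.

0.3678

Euler: y_{n+1} = y_n + h·f(t_n, y_n).
t=0.000000, y=-0.400000: f=1.080000 → y ← -0.400000 + 0.45·1.080000 = 0.086000
t=0.450000, y=0.086000: f=0.526304 → y ← 0.086000 + 0.45·0.526304 = 0.322837
t=0.900000, y=0.322837: f=0.099858 → y ← 0.322837 + 0.45·0.099858 = 0.367773
y(1.35) ≈ 0.3678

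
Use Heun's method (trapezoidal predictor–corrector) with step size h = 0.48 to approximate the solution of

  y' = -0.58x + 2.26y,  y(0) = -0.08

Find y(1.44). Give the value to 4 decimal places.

-3.2143

Heun: k1 = f(x_n, y_n); k2 = f(x_n + h, y_n + h·k1); y_{n+1} = y_n + (h/2)·(k1 + k2).
x=0.000000, y=-0.080000:
  k1 = f(0.000000, -0.080000) = -0.180800
  k2 = f(0.480000, -0.166784) = -0.655332
  y ← -0.080000 + (0.48/2)·(-0.180800 + (-0.655332)) = -0.280672
x=0.480000, y=-0.280672:
  k1 = f(0.480000, -0.280672) = -0.912718
  k2 = f(0.960000, -0.718776) = -2.181234
  y ← -0.280672 + (0.48/2)·(-0.912718 + (-2.181234)) = -1.023220
x=0.960000, y=-1.023220:
  k1 = f(0.960000, -1.023220) = -2.869278
  k2 = f(1.440000, -2.400473) = -6.260270
  y ← -1.023220 + (0.48/2)·(-2.869278 + (-6.260270)) = -3.214312
y(1.44) ≈ -3.2143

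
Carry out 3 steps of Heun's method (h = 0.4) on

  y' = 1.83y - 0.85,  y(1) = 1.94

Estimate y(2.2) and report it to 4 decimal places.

12.2671

Heun: k1 = f(x_n, y_n); k2 = f(x_n + h, y_n + h·k1); y_{n+1} = y_n + (h/2)·(k1 + k2).
x=1.000000, y=1.940000:
  k1 = f(1.000000, 1.940000) = 2.700200
  k2 = f(1.400000, 3.020080) = 4.676746
  y ← 1.940000 + (0.4/2)·(2.700200 + 4.676746) = 3.415389
x=1.400000, y=3.415389:
  k1 = f(1.400000, 3.415389) = 5.400162
  k2 = f(1.800000, 5.575454) = 9.353081
  y ← 3.415389 + (0.4/2)·(5.400162 + 9.353081) = 6.366038
x=1.800000, y=6.366038:
  k1 = f(1.800000, 6.366038) = 10.799850
  k2 = f(2.200000, 10.685978) = 18.705339
  y ← 6.366038 + (0.4/2)·(10.799850 + 18.705339) = 12.267076
y(2.2) ≈ 12.2671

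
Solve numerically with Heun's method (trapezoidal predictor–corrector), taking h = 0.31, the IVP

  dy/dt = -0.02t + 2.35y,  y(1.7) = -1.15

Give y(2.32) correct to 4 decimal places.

-4.6203

Heun: k1 = f(t_n, y_n); k2 = f(t_n + h, y_n + h·k1); y_{n+1} = y_n + (h/2)·(k1 + k2).
t=1.700000, y=-1.150000:
  k1 = f(1.700000, -1.150000) = -2.736500
  k2 = f(2.010000, -1.998315) = -4.736240
  y ← -1.150000 + (0.31/2)·(-2.736500 + (-4.736240)) = -2.308275
t=2.010000, y=-2.308275:
  k1 = f(2.010000, -2.308275) = -5.464646
  k2 = f(2.320000, -4.002315) = -9.451840
  y ← -2.308275 + (0.31/2)·(-5.464646 + (-9.451840)) = -4.620330
y(2.32) ≈ -4.6203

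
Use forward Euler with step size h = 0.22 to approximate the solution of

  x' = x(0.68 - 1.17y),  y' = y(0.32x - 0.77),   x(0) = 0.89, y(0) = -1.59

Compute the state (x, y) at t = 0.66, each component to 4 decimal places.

Euler on (x,y): x_{n+1} = x_n + h·x', y_{n+1} = y_n + h·y'.
0.000000: (0.890000, -1.590000); f=(2.260867, 0.771468) → (1.387391, -1.420277)
0.220000: (1.387391, -1.420277); f=(3.248886, 0.463060) → (2.102146, -1.318404)
0.440000: (2.102146, -1.318404); f=(4.672087, 0.128298) → (3.130005, -1.290178)
(x(0.66), y(0.66)) ≈ (3.1300, -1.2902)

3.1300, -1.2902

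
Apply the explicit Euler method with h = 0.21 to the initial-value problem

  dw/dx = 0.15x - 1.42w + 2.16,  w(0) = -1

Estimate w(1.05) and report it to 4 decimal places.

1.1411

Euler: w_{n+1} = w_n + h·f(x_n, w_n).
x=0.000000, w=-1.000000: f=3.580000 → w ← -1.000000 + 0.21·3.580000 = -0.248200
x=0.210000, w=-0.248200: f=2.543944 → w ← -0.248200 + 0.21·2.543944 = 0.286028
x=0.420000, w=0.286028: f=1.816840 → w ← 0.286028 + 0.21·1.816840 = 0.667565
x=0.630000, w=0.667565: f=1.306558 → w ← 0.667565 + 0.21·1.306558 = 0.941942
x=0.840000, w=0.941942: f=0.948443 → w ← 0.941942 + 0.21·0.948443 = 1.141115
w(1.05) ≈ 1.1411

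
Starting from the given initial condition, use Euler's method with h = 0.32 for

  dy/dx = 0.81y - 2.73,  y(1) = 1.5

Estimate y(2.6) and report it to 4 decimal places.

-2.5507

Euler: y_{n+1} = y_n + h·f(x_n, y_n).
x=1.000000, y=1.500000: f=-1.515000 → y ← 1.500000 + 0.32·(-1.515000) = 1.015200
x=1.320000, y=1.015200: f=-1.907688 → y ← 1.015200 + 0.32·(-1.907688) = 0.404740
x=1.640000, y=0.404740: f=-2.402161 → y ← 0.404740 + 0.32·(-2.402161) = -0.363952
x=1.960000, y=-0.363952: f=-3.024801 → y ← -0.363952 + 0.32·(-3.024801) = -1.331888
x=2.280000, y=-1.331888: f=-3.808829 → y ← -1.331888 + 0.32·(-3.808829) = -2.550713
y(2.6) ≈ -2.5507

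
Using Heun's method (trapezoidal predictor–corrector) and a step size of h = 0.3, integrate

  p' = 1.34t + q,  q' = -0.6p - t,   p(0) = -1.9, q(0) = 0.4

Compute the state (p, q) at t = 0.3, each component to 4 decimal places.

-1.6684, 0.6862

Heun on (p,q): k1 = f(t_n, state_n); k2 = f(t_n + h, state_n + h·k1); state_{n+1} = state_n + (h/2)·(k1 + k2).
0.000000: (-1.900000, 0.400000)
  k1 = (0.400000, 1.140000)
  predictor → (-1.780000, 0.742000)
  k2 = (1.144000, 0.768000)
  → (-1.668400, 0.686200)
(p(0.3), q(0.3)) ≈ (-1.6684, 0.6862)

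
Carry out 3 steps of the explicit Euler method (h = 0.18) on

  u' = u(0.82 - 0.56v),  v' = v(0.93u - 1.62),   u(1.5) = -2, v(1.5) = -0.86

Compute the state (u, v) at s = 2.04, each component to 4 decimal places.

-3.3707, -0.0209

Euler on (u,v): u_{n+1} = u_n + h·u', v_{n+1} = v_n + h·v'.
1.500000: (-2.000000, -0.860000); f=(-2.603200, 2.992800) → (-2.468576, -0.321296)
1.680000: (-2.468576, -0.321296); f=(-2.468393, 1.258123) → (-2.912887, -0.094834)
1.860000: (-2.912887, -0.094834); f=(-2.543262, 0.410534) → (-3.370674, -0.020938)
(u(2.04), v(2.04)) ≈ (-3.3707, -0.0209)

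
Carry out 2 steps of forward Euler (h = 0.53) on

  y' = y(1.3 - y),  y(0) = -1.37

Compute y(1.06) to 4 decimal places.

Euler: y_{n+1} = y_n + h·f(x_n, y_n).
x=0.000000, y=-1.370000: f=-3.657900 → y ← -1.370000 + 0.53·(-3.657900) = -3.308687
x=0.530000, y=-3.308687: f=-15.248703 → y ← -3.308687 + 0.53·(-15.248703) = -11.390499
y(1.06) ≈ -11.3905

-11.3905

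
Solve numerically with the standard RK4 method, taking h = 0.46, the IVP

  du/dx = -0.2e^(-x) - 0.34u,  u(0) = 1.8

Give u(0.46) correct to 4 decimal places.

RK4: k1 = f(x_n, u_n); k2 = f(x_n + h/2, u_n + (h/2)·k1); k3 = f(x_n + h/2, u_n + (h/2)·k2); k4 = f(x_n + h, u_n + h·k3); u_{n+1} = u_n + (h/6)·(k1 + 2k2 + 2k3 + k4).
x=0.000000, u=1.800000:
  k1 = f(0.000000, 1.800000) = -0.812000
  k2 = f(0.230000, 1.613240) = -0.707408
  k3 = f(0.230000, 1.637296) = -0.715587
  k4 = f(0.460000, 1.470830) = -0.626339
  u ← 1.800000 + (0.46/6)·(k1 + 2k2 + 2k3 + k4) = 1.471535
u(0.46) ≈ 1.4715

1.4715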